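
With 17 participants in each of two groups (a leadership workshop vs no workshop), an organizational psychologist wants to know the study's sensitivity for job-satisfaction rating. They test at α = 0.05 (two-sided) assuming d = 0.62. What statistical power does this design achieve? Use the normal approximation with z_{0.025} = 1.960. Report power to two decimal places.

For two equal groups, power = Φ(d·√(n/2) − z_{α/2}).
d·√(n/2) = 0.62 × √(17/2) = 0.62 × 2.915 = 1.808.
z_β = 1.808 − 1.960 = -0.152.
Power = Φ(-0.152) = 0.439.

power ≈ 0.44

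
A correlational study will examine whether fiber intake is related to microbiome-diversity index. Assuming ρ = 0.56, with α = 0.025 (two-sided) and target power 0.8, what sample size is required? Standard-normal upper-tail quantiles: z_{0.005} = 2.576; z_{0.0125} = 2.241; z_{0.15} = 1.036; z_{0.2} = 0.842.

n = 27

Fisher's z: C = ½·ln((1+r)/(1−r)) = ½·ln(3.5455) = 0.6328.
n = ((z_{α/2} + z_β)/C)² + 3.
(2.241 + 0.842) / 0.6328 = 3.083 / 0.6328 = 4.872.
n = 4.872² + 3 = 23.74 + 3 = 26.7.
Round up.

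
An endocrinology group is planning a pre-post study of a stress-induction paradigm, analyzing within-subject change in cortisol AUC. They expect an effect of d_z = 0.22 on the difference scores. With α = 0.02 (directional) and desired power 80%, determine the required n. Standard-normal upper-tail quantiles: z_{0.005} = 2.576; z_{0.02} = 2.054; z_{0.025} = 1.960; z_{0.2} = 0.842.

For a paired (one-sample on differences) test: n = ((z_{α} + z_β) / d)².
z_{α} + z_β = 2.054 + 0.842 = 2.896.
n = (2.896 / 0.22)² = 13.164² = 173.28.
Round up.

n = 174 pairs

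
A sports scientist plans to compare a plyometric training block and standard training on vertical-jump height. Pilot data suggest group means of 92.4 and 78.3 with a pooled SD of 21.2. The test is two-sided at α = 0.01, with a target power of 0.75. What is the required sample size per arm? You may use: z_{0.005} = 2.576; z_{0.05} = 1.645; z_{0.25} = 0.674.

n = 48 per group

Cohen's d = |M₁ − M₂| / SD_pooled = |92.4 − 78.3| / 21.2 = 14.1 / 21.2 = 0.665.
For two independent groups with equal n: n = 2·((z_{α/2} + z_β) / d)².
z_{α/2} + z_β = 2.576 + 0.674 = 3.250.
n = 2 × (3.250 / 0.665)² = 2 × 4.887² = 2 × 23.88 = 47.8.
Round up to the next whole participant.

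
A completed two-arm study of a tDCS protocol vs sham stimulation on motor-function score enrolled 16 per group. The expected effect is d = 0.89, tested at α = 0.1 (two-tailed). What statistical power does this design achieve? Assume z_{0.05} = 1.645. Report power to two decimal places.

For two equal groups, power = Φ(d·√(n/2) − z_{α/2}).
d·√(n/2) = 0.89 × √(16/2) = 0.89 × 2.828 = 2.517.
z_β = 2.517 − 1.645 = 0.872.
Power = Φ(0.872) = 0.808.

power ≈ 0.81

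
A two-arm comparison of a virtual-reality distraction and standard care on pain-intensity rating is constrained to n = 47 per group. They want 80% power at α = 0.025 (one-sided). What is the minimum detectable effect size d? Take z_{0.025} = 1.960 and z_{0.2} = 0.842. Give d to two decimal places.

For two independent groups of n = 47 each: d_min = (z_{α} + z_β)·√(2/n).
z-sum = 1.960 + 0.842 = 2.802.
d_min = 2.802 × √(2/47) = 2.802 × 0.2063 = 0.578.

d_min ≈ 0.58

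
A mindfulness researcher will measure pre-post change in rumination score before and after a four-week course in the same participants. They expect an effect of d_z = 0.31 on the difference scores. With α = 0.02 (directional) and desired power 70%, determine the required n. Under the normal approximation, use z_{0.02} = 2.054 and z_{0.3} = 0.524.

For a paired (one-sample on differences) test: n = ((z_{α} + z_β) / d)².
z_{α} + z_β = 2.054 + 0.524 = 2.578.
n = (2.578 / 0.31)² = 8.316² = 69.16.
Round up.

n = 70 pairs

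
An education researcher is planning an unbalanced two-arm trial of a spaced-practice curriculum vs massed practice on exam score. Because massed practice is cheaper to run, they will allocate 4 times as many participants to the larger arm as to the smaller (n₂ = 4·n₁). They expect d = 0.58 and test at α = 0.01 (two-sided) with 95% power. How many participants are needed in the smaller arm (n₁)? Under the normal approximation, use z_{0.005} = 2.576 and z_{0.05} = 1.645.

n₁ = 67

With allocation ratio k = n₂/n₁ = 4, Var(x̄₁−x̄₂) = σ²(1/n₁ + 1/(k·n₁)) = σ²·(k+1)/(k·n₁).
So n₁ = (1 + 1/k)·((z_{α/2} + z_β)/d)² = 1.250 × (4.221/0.58)².
n₁ = 1.250 × 52.96 = 66.2.
Round up: n₁ = 67, giving n₂ = 4 × 67 = 268.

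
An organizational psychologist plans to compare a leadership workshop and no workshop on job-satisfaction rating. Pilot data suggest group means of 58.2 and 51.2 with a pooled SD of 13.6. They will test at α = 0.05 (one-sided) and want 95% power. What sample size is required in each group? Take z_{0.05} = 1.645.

n = 82 per group

Cohen's d = |M₁ − M₂| / SD_pooled = |58.2 − 51.2| / 13.6 = 7.0 / 13.6 = 0.515.
For two independent groups with equal n: n = 2·((z_{α} + z_β) / d)².
z_{α} + z_β = 1.645 + 1.645 = 3.290.
n = 2 × (3.290 / 0.515)² = 2 × 6.388² = 2 × 40.81 = 81.6.
Round up to the next whole participant.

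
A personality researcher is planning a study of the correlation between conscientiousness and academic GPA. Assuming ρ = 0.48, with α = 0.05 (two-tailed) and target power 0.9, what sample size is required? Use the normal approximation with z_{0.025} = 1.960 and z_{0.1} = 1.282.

Fisher's z: C = ½·ln((1+r)/(1−r)) = ½·ln(2.8462) = 0.5230.
n = ((z_{α/2} + z_β)/C)² + 3.
(1.960 + 1.282) / 0.5230 = 3.242 / 0.5230 = 6.199.
n = 6.199² + 3 = 38.43 + 3 = 41.4.
Round up.

n = 42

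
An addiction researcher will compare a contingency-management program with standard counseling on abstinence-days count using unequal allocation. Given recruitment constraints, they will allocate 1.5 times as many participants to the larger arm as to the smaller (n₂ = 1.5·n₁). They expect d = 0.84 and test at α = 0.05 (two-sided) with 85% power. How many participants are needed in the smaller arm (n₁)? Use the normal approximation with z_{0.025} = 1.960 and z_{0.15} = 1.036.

n₁ = 22

With allocation ratio k = n₂/n₁ = 1.5, Var(x̄₁−x̄₂) = σ²(1/n₁ + 1/(k·n₁)) = σ²·(k+1)/(k·n₁).
So n₁ = (1 + 1/k)·((z_{α/2} + z_β)/d)² = 1.667 × (2.996/0.84)².
n₁ = 1.667 × 12.72 = 21.2.
Round up: n₁ = 22, giving n₂ = 1.5 × 22 = 33.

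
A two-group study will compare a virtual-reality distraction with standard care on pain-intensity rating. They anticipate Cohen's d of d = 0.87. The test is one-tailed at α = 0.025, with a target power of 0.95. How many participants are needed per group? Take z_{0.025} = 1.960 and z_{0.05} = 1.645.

n = 35 per group

For two independent groups with equal n: n = 2·((z_{α} + z_β) / d)².
z_{α} + z_β = 1.960 + 1.645 = 3.605.
n = 2 × (3.605 / 0.87)² = 2 × 4.144² = 2 × 17.17 = 34.3.
Round up to the next whole participant.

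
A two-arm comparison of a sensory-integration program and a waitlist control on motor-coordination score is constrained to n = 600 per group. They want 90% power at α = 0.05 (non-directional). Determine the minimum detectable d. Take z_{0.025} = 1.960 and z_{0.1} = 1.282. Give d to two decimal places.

For two independent groups of n = 600 each: d_min = (z_{α/2} + z_β)·√(2/n).
z-sum = 1.960 + 1.282 = 3.242.
d_min = 3.242 × √(2/600) = 3.242 × 0.0577 = 0.187.

d_min ≈ 0.19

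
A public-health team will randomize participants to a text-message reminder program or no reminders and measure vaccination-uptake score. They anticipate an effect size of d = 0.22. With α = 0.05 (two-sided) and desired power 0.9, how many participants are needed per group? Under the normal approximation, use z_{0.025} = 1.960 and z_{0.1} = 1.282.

For two independent groups with equal n: n = 2·((z_{α/2} + z_β) / d)².
z_{α/2} + z_β = 1.960 + 1.282 = 3.242.
n = 2 × (3.242 / 0.22)² = 2 × 14.736² = 2 × 217.16 = 434.3.
Round up to the next whole participant.

n = 435 per group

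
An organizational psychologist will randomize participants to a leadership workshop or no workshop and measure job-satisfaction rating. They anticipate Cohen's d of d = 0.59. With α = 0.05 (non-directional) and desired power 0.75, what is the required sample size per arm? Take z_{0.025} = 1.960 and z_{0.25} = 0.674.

n = 40 per group

For two independent groups with equal n: n = 2·((z_{α/2} + z_β) / d)².
z_{α/2} + z_β = 1.960 + 0.674 = 2.634.
n = 2 × (2.634 / 0.59)² = 2 × 4.464² = 2 × 19.93 = 39.9.
Round up to the next whole participant.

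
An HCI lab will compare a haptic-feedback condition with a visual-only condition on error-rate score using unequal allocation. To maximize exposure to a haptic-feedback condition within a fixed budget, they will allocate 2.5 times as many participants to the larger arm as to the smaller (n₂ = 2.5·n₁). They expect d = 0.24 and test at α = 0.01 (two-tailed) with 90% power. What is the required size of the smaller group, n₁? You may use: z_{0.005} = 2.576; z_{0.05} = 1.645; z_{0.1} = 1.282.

n₁ = 362

With allocation ratio k = n₂/n₁ = 2.5, Var(x̄₁−x̄₂) = σ²(1/n₁ + 1/(k·n₁)) = σ²·(k+1)/(k·n₁).
So n₁ = (1 + 1/k)·((z_{α/2} + z_β)/d)² = 1.400 × (3.858/0.24)².
n₁ = 1.400 × 258.41 = 361.8.
Round up: n₁ = 362, giving n₂ = 2.5 × 362 = 905.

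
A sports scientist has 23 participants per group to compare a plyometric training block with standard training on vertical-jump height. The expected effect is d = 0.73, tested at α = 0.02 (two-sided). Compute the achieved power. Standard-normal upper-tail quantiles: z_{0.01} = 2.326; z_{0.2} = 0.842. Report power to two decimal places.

For two equal groups, power = Φ(d·√(n/2) − z_{α/2}).
d·√(n/2) = 0.73 × √(23/2) = 0.73 × 3.391 = 2.476.
z_β = 2.476 − 2.326 = 0.150.
Power = Φ(0.150) = 0.559.

power ≈ 0.56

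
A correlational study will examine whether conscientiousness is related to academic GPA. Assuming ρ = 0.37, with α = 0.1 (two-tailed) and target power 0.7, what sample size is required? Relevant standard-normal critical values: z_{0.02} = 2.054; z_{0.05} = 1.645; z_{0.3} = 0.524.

n = 35

Fisher's z: C = ½·ln((1+r)/(1−r)) = ½·ln(2.1746) = 0.3884.
n = ((z_{α/2} + z_β)/C)² + 3.
(1.645 + 0.524) / 0.3884 = 2.169 / 0.3884 = 5.584.
n = 5.584² + 3 = 31.19 + 3 = 34.2.
Round up.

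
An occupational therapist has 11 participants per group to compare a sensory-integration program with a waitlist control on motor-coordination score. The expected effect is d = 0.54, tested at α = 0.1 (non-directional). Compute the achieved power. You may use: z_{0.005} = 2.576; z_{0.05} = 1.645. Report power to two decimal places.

power ≈ 0.35

For two equal groups, power = Φ(d·√(n/2) − z_{α/2}).
d·√(n/2) = 0.54 × √(11/2) = 0.54 × 2.345 = 1.266.
z_β = 1.266 − 1.645 = -0.379.
Power = Φ(-0.379) = 0.352.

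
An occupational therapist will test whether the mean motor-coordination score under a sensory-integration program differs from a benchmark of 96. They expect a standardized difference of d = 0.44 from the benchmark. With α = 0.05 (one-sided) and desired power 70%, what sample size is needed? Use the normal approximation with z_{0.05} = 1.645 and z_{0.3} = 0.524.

For a one-sample test: n = ((z_{α} + z_β) / d)².
z_{α} + z_β = 1.645 + 0.524 = 2.169.
n = (2.169 / 0.44)² = 4.930² = 24.30.
Round up.

n = 25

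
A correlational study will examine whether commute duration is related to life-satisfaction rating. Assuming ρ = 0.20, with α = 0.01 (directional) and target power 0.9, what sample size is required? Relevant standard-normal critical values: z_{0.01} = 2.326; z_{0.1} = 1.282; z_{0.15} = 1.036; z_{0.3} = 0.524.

Fisher's z: C = ½·ln((1+r)/(1−r)) = ½·ln(1.5000) = 0.2027.
n = ((z_{α} + z_β)/C)² + 3.
(2.326 + 1.282) / 0.2027 = 3.608 / 0.2027 = 17.800.
n = 17.800² + 3 = 316.83 + 3 = 319.8.
Round up.

n = 320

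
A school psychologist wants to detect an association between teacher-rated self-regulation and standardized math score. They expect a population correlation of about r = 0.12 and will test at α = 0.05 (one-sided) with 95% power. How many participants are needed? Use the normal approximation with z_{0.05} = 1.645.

n = 748

Fisher's z: C = ½·ln((1+r)/(1−r)) = ½·ln(1.2727) = 0.1206.
n = ((z_{α} + z_β)/C)² + 3.
(1.645 + 1.645) / 0.1206 = 3.290 / 0.1206 = 27.280.
n = 27.280² + 3 = 744.21 + 3 = 747.2.
Round up.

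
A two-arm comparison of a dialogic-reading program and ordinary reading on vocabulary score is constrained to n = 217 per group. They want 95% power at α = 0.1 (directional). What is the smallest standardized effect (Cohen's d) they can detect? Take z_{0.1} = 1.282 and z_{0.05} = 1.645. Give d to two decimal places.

For two independent groups of n = 217 each: d_min = (z_{α} + z_β)·√(2/n).
z-sum = 1.282 + 1.645 = 2.927.
d_min = 2.927 × √(2/217) = 2.927 × 0.0960 = 0.281.

d_min ≈ 0.28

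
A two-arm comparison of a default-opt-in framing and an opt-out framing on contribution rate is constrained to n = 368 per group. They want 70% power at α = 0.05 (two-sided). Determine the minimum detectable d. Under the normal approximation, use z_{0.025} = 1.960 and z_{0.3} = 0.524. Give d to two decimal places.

For two independent groups of n = 368 each: d_min = (z_{α/2} + z_β)·√(2/n).
z-sum = 1.960 + 0.524 = 2.484.
d_min = 2.484 × √(2/368) = 2.484 × 0.0737 = 0.183.

d_min ≈ 0.18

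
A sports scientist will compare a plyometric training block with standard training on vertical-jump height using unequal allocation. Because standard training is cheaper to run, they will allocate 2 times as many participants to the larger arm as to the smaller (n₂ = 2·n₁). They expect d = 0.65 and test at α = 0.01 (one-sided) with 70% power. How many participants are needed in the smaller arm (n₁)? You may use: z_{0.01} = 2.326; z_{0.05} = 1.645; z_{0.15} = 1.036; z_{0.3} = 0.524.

n₁ = 29

With allocation ratio k = n₂/n₁ = 2, Var(x̄₁−x̄₂) = σ²(1/n₁ + 1/(k·n₁)) = σ²·(k+1)/(k·n₁).
So n₁ = (1 + 1/k)·((z_{α} + z_β)/d)² = 1.500 × (2.850/0.65)².
n₁ = 1.500 × 19.22 = 28.8.
Round up: n₁ = 29, giving n₂ = 2 × 29 = 58.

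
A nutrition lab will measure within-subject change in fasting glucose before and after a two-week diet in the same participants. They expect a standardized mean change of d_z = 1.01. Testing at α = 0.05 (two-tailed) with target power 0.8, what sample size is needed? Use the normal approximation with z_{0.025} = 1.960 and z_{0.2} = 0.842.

For a paired (one-sample on differences) test: n = ((z_{α/2} + z_β) / d)².
z_{α/2} + z_β = 1.960 + 0.842 = 2.802.
n = (2.802 / 1.01)² = 2.774² = 7.70.
Round up.

n = 8 pairs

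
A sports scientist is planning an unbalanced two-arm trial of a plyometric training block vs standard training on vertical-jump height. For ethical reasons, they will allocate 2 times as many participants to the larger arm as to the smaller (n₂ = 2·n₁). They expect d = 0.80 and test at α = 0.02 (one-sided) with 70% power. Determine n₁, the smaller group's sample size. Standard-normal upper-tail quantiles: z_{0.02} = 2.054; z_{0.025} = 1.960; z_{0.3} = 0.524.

With allocation ratio k = n₂/n₁ = 2, Var(x̄₁−x̄₂) = σ²(1/n₁ + 1/(k·n₁)) = σ²·(k+1)/(k·n₁).
So n₁ = (1 + 1/k)·((z_{α} + z_β)/d)² = 1.500 × (2.578/0.80)².
n₁ = 1.500 × 10.38 = 15.6.
Round up: n₁ = 16, giving n₂ = 2 × 16 = 32.

n₁ = 16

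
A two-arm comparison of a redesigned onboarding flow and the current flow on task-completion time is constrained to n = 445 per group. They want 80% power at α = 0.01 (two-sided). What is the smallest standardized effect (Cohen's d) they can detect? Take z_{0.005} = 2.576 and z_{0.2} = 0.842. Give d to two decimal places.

d_min ≈ 0.23

For two independent groups of n = 445 each: d_min = (z_{α/2} + z_β)·√(2/n).
z-sum = 2.576 + 0.842 = 3.418.
d_min = 3.418 × √(2/445) = 3.418 × 0.0670 = 0.229.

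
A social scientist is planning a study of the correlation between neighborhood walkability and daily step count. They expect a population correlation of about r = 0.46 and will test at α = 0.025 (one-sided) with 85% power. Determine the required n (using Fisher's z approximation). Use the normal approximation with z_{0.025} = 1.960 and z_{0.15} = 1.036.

Fisher's z: C = ½·ln((1+r)/(1−r)) = ½·ln(2.7037) = 0.4973.
n = ((z_{α} + z_β)/C)² + 3.
(1.960 + 1.036) / 0.4973 = 2.996 / 0.4973 = 6.025.
n = 6.025² + 3 = 36.29 + 3 = 39.3.
Round up.

n = 40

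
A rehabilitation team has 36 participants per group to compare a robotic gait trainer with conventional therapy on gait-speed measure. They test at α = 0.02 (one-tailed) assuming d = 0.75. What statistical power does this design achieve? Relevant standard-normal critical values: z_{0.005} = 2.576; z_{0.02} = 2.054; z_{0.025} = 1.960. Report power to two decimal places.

For two equal groups, power = Φ(d·√(n/2) − z_{α}).
d·√(n/2) = 0.75 × √(36/2) = 0.75 × 4.243 = 3.182.
z_β = 3.182 − 2.054 = 1.128.
Power = Φ(1.128) = 0.870.

power ≈ 0.87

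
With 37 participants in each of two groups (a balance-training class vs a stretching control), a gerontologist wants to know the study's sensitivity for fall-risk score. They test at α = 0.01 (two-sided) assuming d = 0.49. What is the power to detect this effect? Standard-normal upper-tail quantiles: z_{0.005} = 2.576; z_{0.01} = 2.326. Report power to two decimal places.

power ≈ 0.32

For two equal groups, power = Φ(d·√(n/2) − z_{α/2}).
d·√(n/2) = 0.49 × √(37/2) = 0.49 × 4.301 = 2.108.
z_β = 2.108 − 2.576 = -0.468.
Power = Φ(-0.468) = 0.320.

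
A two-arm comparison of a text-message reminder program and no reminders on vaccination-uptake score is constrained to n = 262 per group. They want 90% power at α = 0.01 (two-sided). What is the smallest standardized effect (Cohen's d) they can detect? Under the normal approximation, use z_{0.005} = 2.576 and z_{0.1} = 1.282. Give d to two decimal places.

For two independent groups of n = 262 each: d_min = (z_{α/2} + z_β)·√(2/n).
z-sum = 2.576 + 1.282 = 3.858.
d_min = 3.858 × √(2/262) = 3.858 × 0.0874 = 0.337.

d_min ≈ 0.34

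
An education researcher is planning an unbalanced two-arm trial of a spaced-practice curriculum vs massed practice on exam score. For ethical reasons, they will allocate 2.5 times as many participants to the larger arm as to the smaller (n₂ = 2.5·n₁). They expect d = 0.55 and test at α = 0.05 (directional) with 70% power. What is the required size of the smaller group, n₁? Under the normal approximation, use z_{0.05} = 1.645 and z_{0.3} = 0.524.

n₁ = 22

With allocation ratio k = n₂/n₁ = 2.5, Var(x̄₁−x̄₂) = σ²(1/n₁ + 1/(k·n₁)) = σ²·(k+1)/(k·n₁).
So n₁ = (1 + 1/k)·((z_{α} + z_β)/d)² = 1.400 × (2.169/0.55)².
n₁ = 1.400 × 15.55 = 21.8.
Round up: n₁ = 22, giving n₂ = 2.5 × 22 = 55.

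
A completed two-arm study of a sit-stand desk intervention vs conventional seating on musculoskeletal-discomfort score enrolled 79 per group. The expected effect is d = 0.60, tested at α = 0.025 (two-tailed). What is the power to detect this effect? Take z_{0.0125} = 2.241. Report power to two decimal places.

power ≈ 0.94

For two equal groups, power = Φ(d·√(n/2) − z_{α/2}).
d·√(n/2) = 0.60 × √(79/2) = 0.60 × 6.285 = 3.771.
z_β = 3.771 − 2.241 = 1.530.
Power = Φ(1.530) = 0.937.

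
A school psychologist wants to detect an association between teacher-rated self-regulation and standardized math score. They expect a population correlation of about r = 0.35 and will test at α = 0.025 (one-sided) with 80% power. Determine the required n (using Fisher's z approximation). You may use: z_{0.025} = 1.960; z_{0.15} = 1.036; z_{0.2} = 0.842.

Fisher's z: C = ½·ln((1+r)/(1−r)) = ½·ln(2.0769) = 0.3654.
n = ((z_{α} + z_β)/C)² + 3.
(1.960 + 0.842) / 0.3654 = 2.802 / 0.3654 = 7.668.
n = 7.668² + 3 = 58.80 + 3 = 61.8.
Round up.

n = 62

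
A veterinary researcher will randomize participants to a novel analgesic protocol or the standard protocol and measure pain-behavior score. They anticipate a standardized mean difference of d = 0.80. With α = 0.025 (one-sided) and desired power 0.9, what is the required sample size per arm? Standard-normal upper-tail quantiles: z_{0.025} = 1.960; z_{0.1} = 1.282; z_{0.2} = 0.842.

For two independent groups with equal n: n = 2·((z_{α} + z_β) / d)².
z_{α} + z_β = 1.960 + 1.282 = 3.242.
n = 2 × (3.242 / 0.80)² = 2 × 4.052² = 2 × 16.42 = 32.8.
Round up to the next whole participant.

n = 33 per group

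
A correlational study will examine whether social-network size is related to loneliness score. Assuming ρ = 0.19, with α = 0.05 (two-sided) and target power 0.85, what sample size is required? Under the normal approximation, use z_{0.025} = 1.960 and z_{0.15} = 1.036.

Fisher's z: C = ½·ln((1+r)/(1−r)) = ½·ln(1.4691) = 0.1923.
n = ((z_{α/2} + z_β)/C)² + 3.
(1.960 + 1.036) / 0.1923 = 2.996 / 0.1923 = 15.580.
n = 15.580² + 3 = 242.73 + 3 = 245.7.
Round up.

n = 246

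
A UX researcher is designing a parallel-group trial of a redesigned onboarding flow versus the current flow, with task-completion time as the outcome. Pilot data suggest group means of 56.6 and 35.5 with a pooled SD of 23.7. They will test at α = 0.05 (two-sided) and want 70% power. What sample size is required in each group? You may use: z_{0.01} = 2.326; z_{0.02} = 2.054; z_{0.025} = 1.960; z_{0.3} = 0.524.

n = 16 per group

Cohen's d = |M₁ − M₂| / SD_pooled = |56.6 − 35.5| / 23.7 = 21.1 / 23.7 = 0.890.
For two independent groups with equal n: n = 2·((z_{α/2} + z_β) / d)².
z_{α/2} + z_β = 1.960 + 0.524 = 2.484.
n = 2 × (2.484 / 0.890)² = 2 × 2.791² = 2 × 7.79 = 15.6.
Round up to the next whole participant.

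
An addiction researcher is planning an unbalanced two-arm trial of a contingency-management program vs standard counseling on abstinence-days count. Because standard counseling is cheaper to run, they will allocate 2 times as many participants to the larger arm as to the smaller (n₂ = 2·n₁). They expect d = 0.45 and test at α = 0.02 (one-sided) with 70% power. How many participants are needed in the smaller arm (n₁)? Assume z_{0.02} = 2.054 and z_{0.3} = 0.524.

With allocation ratio k = n₂/n₁ = 2, Var(x̄₁−x̄₂) = σ²(1/n₁ + 1/(k·n₁)) = σ²·(k+1)/(k·n₁).
So n₁ = (1 + 1/k)·((z_{α} + z_β)/d)² = 1.500 × (2.578/0.45)².
n₁ = 1.500 × 32.82 = 49.2.
Round up: n₁ = 50, giving n₂ = 2 × 50 = 100.

n₁ = 50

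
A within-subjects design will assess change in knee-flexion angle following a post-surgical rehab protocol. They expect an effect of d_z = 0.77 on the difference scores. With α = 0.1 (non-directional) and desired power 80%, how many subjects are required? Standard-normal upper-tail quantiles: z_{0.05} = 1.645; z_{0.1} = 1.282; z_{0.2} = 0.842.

For a paired (one-sample on differences) test: n = ((z_{α/2} + z_β) / d)².
z_{α/2} + z_β = 1.645 + 0.842 = 2.487.
n = (2.487 / 0.77)² = 3.230² = 10.43.
Round up.

n = 11 pairs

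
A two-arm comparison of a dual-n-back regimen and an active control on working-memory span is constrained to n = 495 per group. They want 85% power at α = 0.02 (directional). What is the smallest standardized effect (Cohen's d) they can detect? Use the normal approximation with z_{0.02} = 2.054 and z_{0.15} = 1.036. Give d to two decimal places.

d_min ≈ 0.20

For two independent groups of n = 495 each: d_min = (z_{α} + z_β)·√(2/n).
z-sum = 2.054 + 1.036 = 3.090.
d_min = 3.090 × √(2/495) = 3.090 × 0.0636 = 0.196.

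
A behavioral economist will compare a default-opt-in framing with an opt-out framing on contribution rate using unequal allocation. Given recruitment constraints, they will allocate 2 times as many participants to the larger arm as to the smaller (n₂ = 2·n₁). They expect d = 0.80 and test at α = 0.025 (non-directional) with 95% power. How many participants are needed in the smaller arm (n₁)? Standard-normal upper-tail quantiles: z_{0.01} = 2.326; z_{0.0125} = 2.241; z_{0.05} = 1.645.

With allocation ratio k = n₂/n₁ = 2, Var(x̄₁−x̄₂) = σ²(1/n₁ + 1/(k·n₁)) = σ²·(k+1)/(k·n₁).
So n₁ = (1 + 1/k)·((z_{α/2} + z_β)/d)² = 1.500 × (3.886/0.80)².
n₁ = 1.500 × 23.60 = 35.4.
Round up: n₁ = 36, giving n₂ = 2 × 36 = 72.

n₁ = 36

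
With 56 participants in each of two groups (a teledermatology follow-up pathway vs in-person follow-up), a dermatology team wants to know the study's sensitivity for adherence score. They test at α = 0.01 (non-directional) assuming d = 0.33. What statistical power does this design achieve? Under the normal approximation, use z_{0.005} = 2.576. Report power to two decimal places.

For two equal groups, power = Φ(d·√(n/2) − z_{α/2}).
d·√(n/2) = 0.33 × √(56/2) = 0.33 × 5.292 = 1.746.
z_β = 1.746 − 2.576 = -0.830.
Power = Φ(-0.830) = 0.203.

power ≈ 0.20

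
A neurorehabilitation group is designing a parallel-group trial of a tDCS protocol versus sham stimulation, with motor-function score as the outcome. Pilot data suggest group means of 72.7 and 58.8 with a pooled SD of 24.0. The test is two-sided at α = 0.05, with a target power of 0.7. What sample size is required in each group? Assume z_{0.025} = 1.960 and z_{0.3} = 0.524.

Cohen's d = |M₁ − M₂| / SD_pooled = |72.7 − 58.8| / 24.0 = 13.9 / 24.0 = 0.579.
For two independent groups with equal n: n = 2·((z_{α/2} + z_β) / d)².
z_{α/2} + z_β = 1.960 + 0.524 = 2.484.
n = 2 × (2.484 / 0.579)² = 2 × 4.290² = 2 × 18.41 = 36.8.
Round up to the next whole participant.

n = 37 per group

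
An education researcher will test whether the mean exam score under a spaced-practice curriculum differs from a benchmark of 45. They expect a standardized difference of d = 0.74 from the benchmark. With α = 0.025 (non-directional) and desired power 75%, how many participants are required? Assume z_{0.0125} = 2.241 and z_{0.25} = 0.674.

n = 16

For a one-sample test: n = ((z_{α/2} + z_β) / d)².
z_{α/2} + z_β = 2.241 + 0.674 = 2.915.
n = (2.915 / 0.74)² = 3.939² = 15.52.
Round up.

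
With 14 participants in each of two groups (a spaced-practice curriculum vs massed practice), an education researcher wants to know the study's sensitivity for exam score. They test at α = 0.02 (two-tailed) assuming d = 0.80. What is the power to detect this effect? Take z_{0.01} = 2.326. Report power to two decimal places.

power ≈ 0.42

For two equal groups, power = Φ(d·√(n/2) − z_{α/2}).
d·√(n/2) = 0.80 × √(14/2) = 0.80 × 2.646 = 2.117.
z_β = 2.117 − 2.326 = -0.209.
Power = Φ(-0.209) = 0.417.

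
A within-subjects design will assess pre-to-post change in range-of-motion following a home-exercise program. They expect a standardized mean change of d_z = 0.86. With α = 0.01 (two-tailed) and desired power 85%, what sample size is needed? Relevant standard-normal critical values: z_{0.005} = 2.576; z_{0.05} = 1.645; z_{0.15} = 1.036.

n = 18 pairs

For a paired (one-sample on differences) test: n = ((z_{α/2} + z_β) / d)².
z_{α/2} + z_β = 2.576 + 1.036 = 3.612.
n = (3.612 / 0.86)² = 4.200² = 17.64.
Round up.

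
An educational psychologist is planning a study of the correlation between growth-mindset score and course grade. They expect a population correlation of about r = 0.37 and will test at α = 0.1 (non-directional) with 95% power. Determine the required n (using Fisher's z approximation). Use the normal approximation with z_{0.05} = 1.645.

Fisher's z: C = ½·ln((1+r)/(1−r)) = ½·ln(2.1746) = 0.3884.
n = ((z_{α/2} + z_β)/C)² + 3.
(1.645 + 1.645) / 0.3884 = 3.290 / 0.3884 = 8.471.
n = 8.471² + 3 = 71.75 + 3 = 74.8.
Round up.

n = 75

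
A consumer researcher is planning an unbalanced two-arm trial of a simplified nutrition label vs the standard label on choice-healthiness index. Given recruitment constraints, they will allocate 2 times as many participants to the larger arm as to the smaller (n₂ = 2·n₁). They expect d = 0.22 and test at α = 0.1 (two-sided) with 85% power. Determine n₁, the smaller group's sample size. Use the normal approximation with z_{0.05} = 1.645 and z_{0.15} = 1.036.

n₁ = 223

With allocation ratio k = n₂/n₁ = 2, Var(x̄₁−x̄₂) = σ²(1/n₁ + 1/(k·n₁)) = σ²·(k+1)/(k·n₁).
So n₁ = (1 + 1/k)·((z_{α/2} + z_β)/d)² = 1.500 × (2.681/0.22)².
n₁ = 1.500 × 148.51 = 222.8.
Round up: n₁ = 223, giving n₂ = 2 × 223 = 446.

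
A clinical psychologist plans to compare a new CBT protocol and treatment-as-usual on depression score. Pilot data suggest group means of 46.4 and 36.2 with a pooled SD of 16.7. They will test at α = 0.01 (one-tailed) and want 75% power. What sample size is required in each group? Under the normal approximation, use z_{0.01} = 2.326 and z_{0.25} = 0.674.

Cohen's d = |M₁ − M₂| / SD_pooled = |46.4 − 36.2| / 16.7 = 10.2 / 16.7 = 0.611.
For two independent groups with equal n: n = 2·((z_{α} + z_β) / d)².
z_{α} + z_β = 2.326 + 0.674 = 3.000.
n = 2 × (3.000 / 0.611)² = 2 × 4.910² = 2 × 24.11 = 48.2.
Round up to the next whole participant.

n = 49 per group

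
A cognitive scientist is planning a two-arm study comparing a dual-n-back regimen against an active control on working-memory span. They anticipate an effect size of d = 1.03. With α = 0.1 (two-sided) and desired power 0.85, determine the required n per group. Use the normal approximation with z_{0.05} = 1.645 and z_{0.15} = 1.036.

n = 14 per group

For two independent groups with equal n: n = 2·((z_{α/2} + z_β) / d)².
z_{α/2} + z_β = 1.645 + 1.036 = 2.681.
n = 2 × (2.681 / 1.03)² = 2 × 2.603² = 2 × 6.78 = 13.6.
Round up to the next whole participant.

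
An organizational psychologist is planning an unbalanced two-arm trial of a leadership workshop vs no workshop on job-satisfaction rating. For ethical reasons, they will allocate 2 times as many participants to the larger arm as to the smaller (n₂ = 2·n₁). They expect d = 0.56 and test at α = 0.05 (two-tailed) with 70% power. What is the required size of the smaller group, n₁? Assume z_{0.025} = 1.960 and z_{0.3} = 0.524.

n₁ = 30

With allocation ratio k = n₂/n₁ = 2, Var(x̄₁−x̄₂) = σ²(1/n₁ + 1/(k·n₁)) = σ²·(k+1)/(k·n₁).
So n₁ = (1 + 1/k)·((z_{α/2} + z_β)/d)² = 1.500 × (2.484/0.56)².
n₁ = 1.500 × 19.68 = 29.5.
Round up: n₁ = 30, giving n₂ = 2 × 30 = 60.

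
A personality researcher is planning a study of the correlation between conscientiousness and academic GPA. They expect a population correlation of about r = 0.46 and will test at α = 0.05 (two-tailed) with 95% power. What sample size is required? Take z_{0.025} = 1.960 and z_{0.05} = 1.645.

Fisher's z: C = ½·ln((1+r)/(1−r)) = ½·ln(2.7037) = 0.4973.
n = ((z_{α/2} + z_β)/C)² + 3.
(1.960 + 1.645) / 0.4973 = 3.605 / 0.4973 = 7.249.
n = 7.249² + 3 = 52.55 + 3 = 55.6.
Round up.

n = 56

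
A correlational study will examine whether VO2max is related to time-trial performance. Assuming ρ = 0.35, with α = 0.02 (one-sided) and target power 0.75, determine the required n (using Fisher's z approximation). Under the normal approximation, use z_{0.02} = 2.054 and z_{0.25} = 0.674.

n = 59

Fisher's z: C = ½·ln((1+r)/(1−r)) = ½·ln(2.0769) = 0.3654.
n = ((z_{α} + z_β)/C)² + 3.
(2.054 + 0.674) / 0.3654 = 2.728 / 0.3654 = 7.466.
n = 7.466² + 3 = 55.74 + 3 = 58.7.
Round up.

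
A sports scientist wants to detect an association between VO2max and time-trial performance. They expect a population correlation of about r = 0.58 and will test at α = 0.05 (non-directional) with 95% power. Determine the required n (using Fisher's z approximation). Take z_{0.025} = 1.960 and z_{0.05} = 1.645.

n = 33

Fisher's z: C = ½·ln((1+r)/(1−r)) = ½·ln(3.7619) = 0.6625.
n = ((z_{α/2} + z_β)/C)² + 3.
(1.960 + 1.645) / 0.6625 = 3.605 / 0.6625 = 5.442.
n = 5.442² + 3 = 29.61 + 3 = 32.6.
Round up.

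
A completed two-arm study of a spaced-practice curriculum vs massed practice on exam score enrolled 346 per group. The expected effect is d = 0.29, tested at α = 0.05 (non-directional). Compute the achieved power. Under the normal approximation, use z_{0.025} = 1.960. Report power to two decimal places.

power ≈ 0.97

For two equal groups, power = Φ(d·√(n/2) − z_{α/2}).
d·√(n/2) = 0.29 × √(346/2) = 0.29 × 13.153 = 3.814.
z_β = 3.814 − 1.960 = 1.854.
Power = Φ(1.854) = 0.968.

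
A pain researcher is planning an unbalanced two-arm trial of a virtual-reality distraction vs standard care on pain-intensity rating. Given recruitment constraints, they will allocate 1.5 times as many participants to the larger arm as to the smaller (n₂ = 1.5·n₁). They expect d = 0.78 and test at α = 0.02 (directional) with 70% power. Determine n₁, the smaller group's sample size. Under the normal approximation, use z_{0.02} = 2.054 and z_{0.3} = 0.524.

With allocation ratio k = n₂/n₁ = 1.5, Var(x̄₁−x̄₂) = σ²(1/n₁ + 1/(k·n₁)) = σ²·(k+1)/(k·n₁).
So n₁ = (1 + 1/k)·((z_{α} + z_β)/d)² = 1.667 × (2.578/0.78)².
n₁ = 1.667 × 10.92 = 18.2.
Round up: n₁ = 19, giving n₂ = ⌈1.5 × 19⌉ = ⌈28.5⌉ = 29.

n₁ = 19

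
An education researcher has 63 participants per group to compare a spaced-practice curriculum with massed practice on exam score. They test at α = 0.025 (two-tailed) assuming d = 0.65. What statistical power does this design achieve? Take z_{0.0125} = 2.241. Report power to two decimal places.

For two equal groups, power = Φ(d·√(n/2) − z_{α/2}).
d·√(n/2) = 0.65 × √(63/2) = 0.65 × 5.612 = 3.648.
z_β = 3.648 − 2.241 = 1.407.
Power = Φ(1.407) = 0.920.

power ≈ 0.92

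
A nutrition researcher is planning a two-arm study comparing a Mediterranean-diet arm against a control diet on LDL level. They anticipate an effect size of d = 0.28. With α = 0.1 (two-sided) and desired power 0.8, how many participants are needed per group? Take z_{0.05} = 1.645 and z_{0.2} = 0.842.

For two independent groups with equal n: n = 2·((z_{α/2} + z_β) / d)².
z_{α/2} + z_β = 1.645 + 0.842 = 2.487.
n = 2 × (2.487 / 0.28)² = 2 × 8.882² = 2 × 78.89 = 157.8.
Round up to the next whole participant.

n = 158 per group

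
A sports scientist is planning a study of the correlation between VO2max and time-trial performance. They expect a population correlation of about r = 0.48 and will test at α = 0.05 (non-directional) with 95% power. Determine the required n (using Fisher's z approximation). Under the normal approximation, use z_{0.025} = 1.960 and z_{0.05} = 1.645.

Fisher's z: C = ½·ln((1+r)/(1−r)) = ½·ln(2.8462) = 0.5230.
n = ((z_{α/2} + z_β)/C)² + 3.
(1.960 + 1.645) / 0.5230 = 3.605 / 0.5230 = 6.893.
n = 6.893² + 3 = 47.51 + 3 = 50.5.
Round up.

n = 51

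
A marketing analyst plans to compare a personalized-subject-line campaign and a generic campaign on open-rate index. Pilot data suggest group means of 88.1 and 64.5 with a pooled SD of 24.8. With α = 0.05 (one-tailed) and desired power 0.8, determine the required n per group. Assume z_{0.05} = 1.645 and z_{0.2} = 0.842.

Cohen's d = |M₁ − M₂| / SD_pooled = |88.1 − 64.5| / 24.8 = 23.6 / 24.8 = 0.952.
For two independent groups with equal n: n = 2·((z_{α} + z_β) / d)².
z_{α} + z_β = 1.645 + 0.842 = 2.487.
n = 2 × (2.487 / 0.952)² = 2 × 2.612² = 2 × 6.82 = 13.6.
Round up to the next whole participant.

n = 14 per group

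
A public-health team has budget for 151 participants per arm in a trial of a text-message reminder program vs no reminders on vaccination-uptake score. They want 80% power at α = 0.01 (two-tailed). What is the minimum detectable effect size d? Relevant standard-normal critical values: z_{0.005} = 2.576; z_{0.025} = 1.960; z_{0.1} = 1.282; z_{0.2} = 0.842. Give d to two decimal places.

For two independent groups of n = 151 each: d_min = (z_{α/2} + z_β)·√(2/n).
z-sum = 2.576 + 0.842 = 3.418.
d_min = 3.418 × √(2/151) = 3.418 × 0.1151 = 0.393.

d_min ≈ 0.39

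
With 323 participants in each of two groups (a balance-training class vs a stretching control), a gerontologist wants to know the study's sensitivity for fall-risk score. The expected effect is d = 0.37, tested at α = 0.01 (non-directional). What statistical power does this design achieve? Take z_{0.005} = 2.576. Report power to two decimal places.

power ≈ 0.98

For two equal groups, power = Φ(d·√(n/2) − z_{α/2}).
d·√(n/2) = 0.37 × √(323/2) = 0.37 × 12.708 = 4.702.
z_β = 4.702 − 2.576 = 2.126.
Power = Φ(2.126) = 0.983.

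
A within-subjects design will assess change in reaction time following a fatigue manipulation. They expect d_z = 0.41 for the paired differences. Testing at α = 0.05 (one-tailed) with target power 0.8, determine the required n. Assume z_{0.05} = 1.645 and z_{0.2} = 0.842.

n = 37 pairs

For a paired (one-sample on differences) test: n = ((z_{α} + z_β) / d)².
z_{α} + z_β = 1.645 + 0.842 = 2.487.
n = (2.487 / 0.41)² = 6.066² = 36.79.
Round up.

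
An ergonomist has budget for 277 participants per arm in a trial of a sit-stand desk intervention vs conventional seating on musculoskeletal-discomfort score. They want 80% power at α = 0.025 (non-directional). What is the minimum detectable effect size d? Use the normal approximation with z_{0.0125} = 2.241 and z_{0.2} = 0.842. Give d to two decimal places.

d_min ≈ 0.26

For two independent groups of n = 277 each: d_min = (z_{α/2} + z_β)·√(2/n).
z-sum = 2.241 + 0.842 = 3.083.
d_min = 3.083 × √(2/277) = 3.083 × 0.0850 = 0.262.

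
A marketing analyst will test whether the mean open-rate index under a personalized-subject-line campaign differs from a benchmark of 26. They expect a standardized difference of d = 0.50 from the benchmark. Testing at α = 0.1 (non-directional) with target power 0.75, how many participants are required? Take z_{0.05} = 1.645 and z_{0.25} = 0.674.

n = 22

For a one-sample test: n = ((z_{α/2} + z_β) / d)².
z_{α/2} + z_β = 1.645 + 0.674 = 2.319.
n = (2.319 / 0.50)² = 4.638² = 21.51.
Round up.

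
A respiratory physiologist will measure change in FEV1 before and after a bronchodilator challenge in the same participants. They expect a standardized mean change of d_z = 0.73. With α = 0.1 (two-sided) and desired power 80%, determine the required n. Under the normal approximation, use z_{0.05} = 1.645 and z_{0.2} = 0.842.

For a paired (one-sample on differences) test: n = ((z_{α/2} + z_β) / d)².
z_{α/2} + z_β = 1.645 + 0.842 = 2.487.
n = (2.487 / 0.73)² = 3.407² = 11.61.
Round up.

n = 12 pairs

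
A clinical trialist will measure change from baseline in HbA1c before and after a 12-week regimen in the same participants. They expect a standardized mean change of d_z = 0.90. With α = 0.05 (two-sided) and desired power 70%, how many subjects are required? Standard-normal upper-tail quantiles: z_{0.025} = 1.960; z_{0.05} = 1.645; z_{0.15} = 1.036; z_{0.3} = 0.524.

For a paired (one-sample on differences) test: n = ((z_{α/2} + z_β) / d)².
z_{α/2} + z_β = 1.960 + 0.524 = 2.484.
n = (2.484 / 0.90)² = 2.760² = 7.62.
Round up.

n = 8 pairs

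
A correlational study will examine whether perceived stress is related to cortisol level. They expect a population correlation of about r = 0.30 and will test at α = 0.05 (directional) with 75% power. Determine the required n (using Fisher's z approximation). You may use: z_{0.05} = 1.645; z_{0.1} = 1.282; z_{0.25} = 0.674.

n = 60

Fisher's z: C = ½·ln((1+r)/(1−r)) = ½·ln(1.8571) = 0.3095.
n = ((z_{α} + z_β)/C)² + 3.
(1.645 + 0.674) / 0.3095 = 2.319 / 0.3095 = 7.493.
n = 7.493² + 3 = 56.14 + 3 = 59.1.
Round up.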